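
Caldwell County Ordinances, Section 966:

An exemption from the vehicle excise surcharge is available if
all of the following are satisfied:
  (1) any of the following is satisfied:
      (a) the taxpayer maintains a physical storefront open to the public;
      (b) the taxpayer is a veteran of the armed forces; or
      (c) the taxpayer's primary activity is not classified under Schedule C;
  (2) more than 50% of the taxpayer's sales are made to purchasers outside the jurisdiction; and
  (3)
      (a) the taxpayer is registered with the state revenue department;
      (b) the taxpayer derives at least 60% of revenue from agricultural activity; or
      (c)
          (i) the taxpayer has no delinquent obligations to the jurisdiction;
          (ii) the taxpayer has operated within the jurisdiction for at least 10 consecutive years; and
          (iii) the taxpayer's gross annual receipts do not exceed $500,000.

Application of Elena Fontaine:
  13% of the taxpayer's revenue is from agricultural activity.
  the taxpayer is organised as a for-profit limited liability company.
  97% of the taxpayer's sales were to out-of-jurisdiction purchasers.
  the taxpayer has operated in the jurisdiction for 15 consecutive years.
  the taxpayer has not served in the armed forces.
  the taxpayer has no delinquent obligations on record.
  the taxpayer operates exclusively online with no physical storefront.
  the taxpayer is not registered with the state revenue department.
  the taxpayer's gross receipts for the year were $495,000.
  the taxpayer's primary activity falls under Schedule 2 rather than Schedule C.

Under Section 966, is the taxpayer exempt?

Yes — exempt.

(a) has storefront — not satisfied.
(b) veteran — not met.
(c) not (Schedule C activity) — satisfied.
So (1) is satisfied (F OR F OR T).
(2) >50% out-of-jur. sales — holds.
(a) state-registered — fails.
(b) ≥60% agricultural — not satisfied.
(i) no delinquency — holds.
(ii) ≥ 10 yrs in jurisdiction — satisfied.
(iii) receipts ≤ $500,000 — holds.
(c) = T AND T AND T = true.
(3) = F OR F OR T = true.
So Overall is satisfied (T AND T AND T).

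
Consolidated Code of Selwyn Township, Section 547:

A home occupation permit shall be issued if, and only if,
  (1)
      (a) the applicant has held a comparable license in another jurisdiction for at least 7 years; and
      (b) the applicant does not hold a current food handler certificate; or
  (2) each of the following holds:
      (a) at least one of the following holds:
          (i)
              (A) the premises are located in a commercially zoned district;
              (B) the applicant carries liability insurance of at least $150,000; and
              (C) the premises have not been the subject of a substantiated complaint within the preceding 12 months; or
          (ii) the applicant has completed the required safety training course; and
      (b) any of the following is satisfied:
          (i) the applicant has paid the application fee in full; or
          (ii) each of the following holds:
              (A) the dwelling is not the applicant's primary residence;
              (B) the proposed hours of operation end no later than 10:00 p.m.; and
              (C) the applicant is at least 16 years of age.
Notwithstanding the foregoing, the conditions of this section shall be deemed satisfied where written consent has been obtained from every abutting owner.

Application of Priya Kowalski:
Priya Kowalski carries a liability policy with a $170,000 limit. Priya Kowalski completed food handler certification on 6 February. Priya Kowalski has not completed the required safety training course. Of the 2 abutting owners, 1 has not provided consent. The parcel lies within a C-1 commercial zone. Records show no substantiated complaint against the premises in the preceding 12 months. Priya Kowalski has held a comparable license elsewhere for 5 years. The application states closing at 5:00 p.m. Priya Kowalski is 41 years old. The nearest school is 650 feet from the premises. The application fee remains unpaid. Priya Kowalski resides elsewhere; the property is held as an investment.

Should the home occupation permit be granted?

Yes — granted.

(a) prior license ≥ 7 yr — not satisfied.
(b) not (food handler cert.) — fails.
(1): F AND F → false.
(A) commercially zoned — met.
(B) insurance ≥ $150,000 — satisfied.
(C) no complaint in 12 mo. — met.
(i): T AND T AND T → true.
(ii) safety training — not met.
(a) = T OR F = true.
(i) fee paid — fails.
(A) not (primary residence) — holds.
(B) closes by 10 p.m. — satisfied.
(C) age ≥ 16 — met.
(ii): T AND T AND T → true.
(b) = F OR T = true.
(2) = T AND T = true.
Overall: F OR T → true.
Exception (all abutters consent) — not satisfied.
Result: main true OR exception false → true.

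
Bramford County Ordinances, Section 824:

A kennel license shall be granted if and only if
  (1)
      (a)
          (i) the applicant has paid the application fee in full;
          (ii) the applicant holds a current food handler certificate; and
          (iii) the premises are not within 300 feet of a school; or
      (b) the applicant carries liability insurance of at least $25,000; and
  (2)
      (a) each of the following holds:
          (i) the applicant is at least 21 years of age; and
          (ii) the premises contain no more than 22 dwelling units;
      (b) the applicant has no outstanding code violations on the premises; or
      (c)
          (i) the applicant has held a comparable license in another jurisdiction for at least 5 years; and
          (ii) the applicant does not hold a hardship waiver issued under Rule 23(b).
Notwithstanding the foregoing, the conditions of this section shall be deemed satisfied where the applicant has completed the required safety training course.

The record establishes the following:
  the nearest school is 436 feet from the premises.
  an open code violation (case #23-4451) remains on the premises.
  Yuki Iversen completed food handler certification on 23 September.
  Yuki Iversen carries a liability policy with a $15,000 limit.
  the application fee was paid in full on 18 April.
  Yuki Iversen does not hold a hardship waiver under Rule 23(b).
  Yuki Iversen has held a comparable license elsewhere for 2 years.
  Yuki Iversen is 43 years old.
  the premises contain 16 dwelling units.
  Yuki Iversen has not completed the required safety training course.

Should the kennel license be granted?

(i) fee paid — met.
(ii) food handler cert. — holds.
(iii) ≥300 ft from school — holds.
(a): T AND T AND T → true.
(b) insurance ≥ $25,000 — fails.
(1) = T OR F = true.
(i) age ≥ 21 — holds.
(ii) ≤ 22 units — holds.
(a) = T AND T = true.
(b) no code violations — not satisfied.
(i) prior license ≥ 5 yr — fails.
(ii) not (hardship waiver) — satisfied.
So (c) is not satisfied (F AND T).
(2): T OR F OR F → true.
Overall = T AND T = true.
Exception (safety training) — not satisfied.
Result: main true OR exception false → true.

Yes — granted.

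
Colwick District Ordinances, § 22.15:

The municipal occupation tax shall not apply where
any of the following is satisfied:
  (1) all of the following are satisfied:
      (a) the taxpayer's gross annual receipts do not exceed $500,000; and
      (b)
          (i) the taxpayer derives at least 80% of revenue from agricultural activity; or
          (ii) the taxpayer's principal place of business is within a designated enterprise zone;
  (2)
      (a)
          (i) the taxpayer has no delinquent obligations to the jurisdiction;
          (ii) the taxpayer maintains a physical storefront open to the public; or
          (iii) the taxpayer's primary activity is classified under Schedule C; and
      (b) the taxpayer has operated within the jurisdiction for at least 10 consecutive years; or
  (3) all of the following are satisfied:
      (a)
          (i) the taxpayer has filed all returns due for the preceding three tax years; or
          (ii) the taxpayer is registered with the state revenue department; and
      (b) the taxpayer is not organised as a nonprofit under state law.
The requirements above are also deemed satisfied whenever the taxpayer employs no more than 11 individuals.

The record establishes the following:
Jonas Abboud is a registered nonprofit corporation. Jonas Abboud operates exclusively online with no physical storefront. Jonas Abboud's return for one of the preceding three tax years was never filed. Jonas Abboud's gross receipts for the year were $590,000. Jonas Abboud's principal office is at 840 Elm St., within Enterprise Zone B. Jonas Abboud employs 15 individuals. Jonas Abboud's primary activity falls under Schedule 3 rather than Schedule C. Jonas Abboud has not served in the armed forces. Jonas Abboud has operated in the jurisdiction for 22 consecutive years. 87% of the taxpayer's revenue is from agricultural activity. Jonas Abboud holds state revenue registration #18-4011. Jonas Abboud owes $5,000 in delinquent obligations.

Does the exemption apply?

No — not exempt.

(a) receipts ≤ $500,000 — not satisfied.
(i) ≥80% agricultural — met.
(ii) in enterprise zone — met.
(b): T OR T → true.
So (1) is not satisfied (F AND T).
(i) no delinquency — fails.
(ii) has storefront — not met.
(iii) Schedule C activity — not satisfied.
(a): F OR F OR F → false.
(b) ≥ 10 yrs in jurisdiction — holds.
(2): F AND T → false.
(i) returns current — not satisfied.
(ii) state-registered — holds.
So (a) is satisfied (F OR T).
(b) not (nonprofit) — not met.
So (3) is not satisfied (T AND F).
Overall: F OR F OR F → false.
Exception (≤ 11 employees) — not satisfied.
Result: main false OR exception false → false.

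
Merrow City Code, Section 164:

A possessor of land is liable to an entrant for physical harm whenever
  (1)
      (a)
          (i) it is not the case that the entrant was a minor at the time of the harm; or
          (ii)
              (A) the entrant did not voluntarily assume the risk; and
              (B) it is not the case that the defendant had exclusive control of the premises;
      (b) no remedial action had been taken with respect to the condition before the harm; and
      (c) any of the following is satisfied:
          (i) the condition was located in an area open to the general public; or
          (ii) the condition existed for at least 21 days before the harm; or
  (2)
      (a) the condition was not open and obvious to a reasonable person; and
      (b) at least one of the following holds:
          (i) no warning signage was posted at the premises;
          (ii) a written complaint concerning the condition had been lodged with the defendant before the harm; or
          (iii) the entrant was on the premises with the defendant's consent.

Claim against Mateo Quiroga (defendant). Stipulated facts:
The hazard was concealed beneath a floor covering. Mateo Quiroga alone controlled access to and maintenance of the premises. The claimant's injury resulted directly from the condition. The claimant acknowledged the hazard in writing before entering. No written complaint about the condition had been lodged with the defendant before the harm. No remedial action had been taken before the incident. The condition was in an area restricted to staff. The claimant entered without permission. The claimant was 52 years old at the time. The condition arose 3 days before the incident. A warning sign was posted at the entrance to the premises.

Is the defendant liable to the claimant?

No — not liable.

(i) not (entrant a minor) — met.
(A) no assumed risk — fails.
(B) not (exclusive control) — fails.
So (ii) is not satisfied (F AND F).
(a): T OR F → true.
(b) no remedial action — satisfied.
(i) public area — not satisfied.
(ii) condition ≥21 days old — fails.
So (c) is not satisfied (F OR F).
(1): T AND T AND F → false.
(a) not open/obvious — holds.
(i) no signage posted — fails.
(ii) complaint lodged — not satisfied.
(iii) consent to enter — not met.
(b): F OR F OR F → false.
(2) = T AND F = false.
So Overall is not satisfied (F OR F).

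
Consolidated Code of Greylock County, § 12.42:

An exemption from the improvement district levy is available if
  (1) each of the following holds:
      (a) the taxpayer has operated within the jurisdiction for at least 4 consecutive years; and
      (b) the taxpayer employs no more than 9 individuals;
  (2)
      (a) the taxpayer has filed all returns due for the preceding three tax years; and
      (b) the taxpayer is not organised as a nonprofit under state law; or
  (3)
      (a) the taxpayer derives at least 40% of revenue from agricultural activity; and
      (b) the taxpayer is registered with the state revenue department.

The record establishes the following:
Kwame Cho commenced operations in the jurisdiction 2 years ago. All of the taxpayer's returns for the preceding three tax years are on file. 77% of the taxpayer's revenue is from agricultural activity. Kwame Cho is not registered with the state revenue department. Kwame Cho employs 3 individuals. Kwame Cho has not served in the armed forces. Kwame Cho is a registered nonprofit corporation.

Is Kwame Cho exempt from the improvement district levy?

No — not exempt.

(a) ≥ 4 yrs in jurisdiction — not satisfied.
(b) ≤ 9 employees — satisfied.
So (1) is not satisfied (F AND T).
(a) returns current — satisfied.
(b) not (nonprofit) — not satisfied.
(2): T AND F → false.
(a) ≥40% agricultural — met.
(b) state-registered — fails.
(3) = T AND F = false.
So Overall is not satisfied (F OR F OR F).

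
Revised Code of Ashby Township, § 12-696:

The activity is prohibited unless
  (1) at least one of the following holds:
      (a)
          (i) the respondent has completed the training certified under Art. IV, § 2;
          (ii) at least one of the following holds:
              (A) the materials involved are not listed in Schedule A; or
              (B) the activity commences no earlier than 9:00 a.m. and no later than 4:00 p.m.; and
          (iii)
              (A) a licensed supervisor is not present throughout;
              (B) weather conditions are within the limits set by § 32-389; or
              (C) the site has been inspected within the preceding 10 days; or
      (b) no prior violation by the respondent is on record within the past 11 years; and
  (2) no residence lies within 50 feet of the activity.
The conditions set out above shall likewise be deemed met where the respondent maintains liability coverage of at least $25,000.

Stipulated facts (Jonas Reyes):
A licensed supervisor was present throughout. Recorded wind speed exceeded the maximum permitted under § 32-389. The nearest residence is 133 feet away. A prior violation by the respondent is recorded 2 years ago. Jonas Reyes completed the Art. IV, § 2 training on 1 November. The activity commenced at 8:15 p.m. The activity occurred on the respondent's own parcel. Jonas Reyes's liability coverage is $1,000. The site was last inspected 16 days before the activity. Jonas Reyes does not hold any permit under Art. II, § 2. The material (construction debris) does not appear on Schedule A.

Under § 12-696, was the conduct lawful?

(i) training certified — holds.
(A) not (Schedule A material) — holds.
(B) start within hours — not satisfied.
So (ii) is satisfied (T OR F).
(A) not (supervisor present) — not satisfied.
(B) weather ok — fails.
(C) site inspected — not satisfied.
(iii): F OR F OR F → false.
So (a) is not satisfied (T AND T AND F).
(b) no prior violation — fails.
(1): F OR F → false.
(2) no residence in 50 ft — holds.
So Overall is not satisfied (F AND T).
Exception (coverage ≥ $25,000) — not satisfied.
Result: main false OR exception false → false.

No — unlawful.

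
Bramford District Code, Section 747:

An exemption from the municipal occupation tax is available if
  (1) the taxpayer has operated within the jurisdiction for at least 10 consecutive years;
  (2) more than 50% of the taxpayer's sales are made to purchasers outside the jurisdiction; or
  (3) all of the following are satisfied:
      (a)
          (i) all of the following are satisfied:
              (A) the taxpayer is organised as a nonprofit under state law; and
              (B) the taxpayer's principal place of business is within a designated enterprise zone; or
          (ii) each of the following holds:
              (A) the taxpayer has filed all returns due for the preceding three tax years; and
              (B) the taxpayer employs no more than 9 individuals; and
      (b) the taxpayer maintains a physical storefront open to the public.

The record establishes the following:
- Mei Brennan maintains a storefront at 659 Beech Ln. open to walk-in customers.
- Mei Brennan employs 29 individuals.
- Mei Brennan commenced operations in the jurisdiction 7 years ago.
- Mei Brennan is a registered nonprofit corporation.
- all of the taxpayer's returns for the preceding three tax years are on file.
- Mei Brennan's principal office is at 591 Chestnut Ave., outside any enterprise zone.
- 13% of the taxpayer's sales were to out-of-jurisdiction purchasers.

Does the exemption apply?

(1) ≥ 10 yrs in jurisdiction — fails.
(2) >50% out-of-jur. sales — not met.
(A) nonprofit — met.
(B) in enterprise zone — fails.
(i) = T AND F = false.
(A) returns current — met.
(B) ≤ 9 employees — not satisfied.
So (ii) is not satisfied (T AND F).
So (a) is not satisfied (F OR F).
(b) has storefront — satisfied.
(3) = F AND T = false.
Overall: F OR F OR F → false.

No — not exempt.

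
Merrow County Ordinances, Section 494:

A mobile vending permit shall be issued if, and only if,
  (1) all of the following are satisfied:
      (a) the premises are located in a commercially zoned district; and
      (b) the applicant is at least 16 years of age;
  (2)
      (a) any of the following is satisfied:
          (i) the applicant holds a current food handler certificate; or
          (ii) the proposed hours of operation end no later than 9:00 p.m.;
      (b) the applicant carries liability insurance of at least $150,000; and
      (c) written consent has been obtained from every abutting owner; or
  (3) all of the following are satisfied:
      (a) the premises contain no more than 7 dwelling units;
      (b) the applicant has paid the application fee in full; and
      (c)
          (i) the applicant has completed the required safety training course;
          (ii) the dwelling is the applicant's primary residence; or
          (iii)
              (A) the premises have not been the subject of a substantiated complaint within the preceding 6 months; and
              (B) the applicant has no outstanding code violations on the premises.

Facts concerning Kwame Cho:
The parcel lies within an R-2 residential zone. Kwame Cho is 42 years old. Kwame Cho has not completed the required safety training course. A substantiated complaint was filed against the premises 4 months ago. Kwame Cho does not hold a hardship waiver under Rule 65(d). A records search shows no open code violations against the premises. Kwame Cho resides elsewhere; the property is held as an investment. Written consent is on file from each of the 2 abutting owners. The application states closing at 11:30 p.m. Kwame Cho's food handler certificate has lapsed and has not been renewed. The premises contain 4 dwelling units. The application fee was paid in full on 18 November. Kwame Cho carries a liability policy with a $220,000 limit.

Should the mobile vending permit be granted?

(a) commercially zoned — not satisfied.
(b) age ≥ 16 — holds.
(1) = F AND T = false.
(i) food handler cert. — fails.
(ii) closes by 9 p.m. — not satisfied.
(a) = F OR F = false.
(b) insurance ≥ $150,000 — met.
(c) all abutters consent — met.
(2) = F AND T AND T = false.
(a) ≤ 7 units — holds.
(b) fee paid — satisfied.
(i) safety training — not met.
(ii) primary residence — not satisfied.
(A) no complaint in 6 mo. — not satisfied.
(B) no code violations — met.
So (iii) is not satisfied (F AND T).
(c) = F OR F OR F = false.
(3) = T AND T AND F = false.
Overall = F OR F OR F = false.

No — denied.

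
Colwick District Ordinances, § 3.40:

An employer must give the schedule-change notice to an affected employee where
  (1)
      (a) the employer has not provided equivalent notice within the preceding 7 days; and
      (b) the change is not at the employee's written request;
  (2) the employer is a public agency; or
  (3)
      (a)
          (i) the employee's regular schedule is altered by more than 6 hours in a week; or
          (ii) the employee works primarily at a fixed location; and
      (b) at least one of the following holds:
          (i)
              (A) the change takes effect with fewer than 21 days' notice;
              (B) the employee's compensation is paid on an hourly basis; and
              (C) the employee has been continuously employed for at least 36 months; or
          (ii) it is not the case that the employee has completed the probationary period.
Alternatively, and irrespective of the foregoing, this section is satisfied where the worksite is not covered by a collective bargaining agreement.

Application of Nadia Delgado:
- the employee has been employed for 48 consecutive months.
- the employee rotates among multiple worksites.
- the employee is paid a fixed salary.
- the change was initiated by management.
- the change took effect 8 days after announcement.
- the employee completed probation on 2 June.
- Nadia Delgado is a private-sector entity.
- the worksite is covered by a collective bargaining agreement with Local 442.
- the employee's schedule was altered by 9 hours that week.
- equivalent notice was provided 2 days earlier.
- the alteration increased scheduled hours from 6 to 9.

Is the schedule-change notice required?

(a) no recent notice — fails.
(b) not employee-requested — met.
So (1) is not satisfied (F AND T).
(2) public agency — fails.
(i) schedule shift > 6h — satisfied.
(ii) fixed location — not met.
(a): T OR F → true.
(A) < 21 days' notice — holds.
(B) hourly-paid — not met.
(C) tenure ≥ 36 mo. — holds.
(i) = T AND F AND T = false.
(ii) not (past probation) — fails.
(b) = F OR F = false.
(3): T AND F → false.
So Overall is not satisfied (F OR F OR F).
Exception (no CBA) — not satisfied.
Result: main false OR exception false → false.

No — not required.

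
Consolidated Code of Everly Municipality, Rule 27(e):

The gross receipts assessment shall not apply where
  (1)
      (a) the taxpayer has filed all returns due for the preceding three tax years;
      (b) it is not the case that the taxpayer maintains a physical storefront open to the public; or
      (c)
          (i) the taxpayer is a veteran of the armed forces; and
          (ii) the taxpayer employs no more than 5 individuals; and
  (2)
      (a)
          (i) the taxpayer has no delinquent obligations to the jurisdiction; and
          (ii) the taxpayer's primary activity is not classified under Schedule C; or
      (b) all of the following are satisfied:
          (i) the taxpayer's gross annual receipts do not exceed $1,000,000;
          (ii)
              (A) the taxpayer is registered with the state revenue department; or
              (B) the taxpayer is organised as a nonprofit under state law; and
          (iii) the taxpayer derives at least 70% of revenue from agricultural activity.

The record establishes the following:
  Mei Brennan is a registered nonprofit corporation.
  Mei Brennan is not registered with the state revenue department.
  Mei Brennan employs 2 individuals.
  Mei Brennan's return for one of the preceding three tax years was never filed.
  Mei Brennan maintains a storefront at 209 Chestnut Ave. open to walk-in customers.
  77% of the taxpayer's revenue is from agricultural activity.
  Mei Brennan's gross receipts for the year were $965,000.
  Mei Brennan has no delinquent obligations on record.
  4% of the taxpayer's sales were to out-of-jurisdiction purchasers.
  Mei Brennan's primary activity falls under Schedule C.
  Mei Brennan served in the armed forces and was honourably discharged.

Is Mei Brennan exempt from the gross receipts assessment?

Yes — exempt.

(a) returns current — not satisfied.
(b) not (has storefront) — not satisfied.
(i) veteran — met.
(ii) ≤ 5 employees — satisfied.
(c): T AND T → true.
(1): F OR F OR T → true.
(i) no delinquency — holds.
(ii) not (Schedule C activity) — fails.
So (a) is not satisfied (T AND F).
(i) receipts ≤ $1,000,000 — satisfied.
(A) state-registered — not satisfied.
(B) nonprofit — met.
(ii): F OR T → true.
(iii) ≥70% agricultural — satisfied.
So (b) is satisfied (T AND T AND T).
So (2) is satisfied (F OR T).
Overall: T AND T → true.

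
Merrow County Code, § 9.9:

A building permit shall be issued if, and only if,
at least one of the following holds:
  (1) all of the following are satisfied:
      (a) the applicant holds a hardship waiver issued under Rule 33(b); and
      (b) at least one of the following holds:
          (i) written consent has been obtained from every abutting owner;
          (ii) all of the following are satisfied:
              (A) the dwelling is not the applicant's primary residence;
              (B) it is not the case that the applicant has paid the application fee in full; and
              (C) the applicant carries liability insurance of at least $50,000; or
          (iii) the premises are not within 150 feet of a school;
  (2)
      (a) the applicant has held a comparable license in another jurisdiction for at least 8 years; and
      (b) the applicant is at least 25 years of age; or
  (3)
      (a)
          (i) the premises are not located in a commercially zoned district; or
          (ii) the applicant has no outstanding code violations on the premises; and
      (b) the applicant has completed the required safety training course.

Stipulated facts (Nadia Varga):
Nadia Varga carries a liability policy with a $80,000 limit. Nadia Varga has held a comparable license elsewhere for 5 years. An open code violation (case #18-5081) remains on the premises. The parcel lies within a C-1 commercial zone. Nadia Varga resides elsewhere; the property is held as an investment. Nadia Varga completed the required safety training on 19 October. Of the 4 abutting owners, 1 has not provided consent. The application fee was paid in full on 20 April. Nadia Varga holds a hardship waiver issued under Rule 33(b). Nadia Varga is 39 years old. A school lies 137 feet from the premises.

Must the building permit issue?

No — denied.

(a) hardship waiver — holds.
(i) all abutters consent — not met.
(A) not (primary residence) — holds.
(B) not (fee paid) — fails.
(C) insurance ≥ $50,000 — satisfied.
So (ii) is not satisfied (T AND F AND T).
(iii) ≥150 ft from school — not met.
(b): F OR F OR F → false.
(1) = T AND F = false.
(a) prior license ≥ 8 yr — not met.
(b) age ≥ 25 — met.
(2): F AND T → false.
(i) not (commercially zoned) — not met.
(ii) no code violations — fails.
(a) = F OR F = false.
(b) safety training — satisfied.
So (3) is not satisfied (F AND T).
Overall = F OR F OR F = false.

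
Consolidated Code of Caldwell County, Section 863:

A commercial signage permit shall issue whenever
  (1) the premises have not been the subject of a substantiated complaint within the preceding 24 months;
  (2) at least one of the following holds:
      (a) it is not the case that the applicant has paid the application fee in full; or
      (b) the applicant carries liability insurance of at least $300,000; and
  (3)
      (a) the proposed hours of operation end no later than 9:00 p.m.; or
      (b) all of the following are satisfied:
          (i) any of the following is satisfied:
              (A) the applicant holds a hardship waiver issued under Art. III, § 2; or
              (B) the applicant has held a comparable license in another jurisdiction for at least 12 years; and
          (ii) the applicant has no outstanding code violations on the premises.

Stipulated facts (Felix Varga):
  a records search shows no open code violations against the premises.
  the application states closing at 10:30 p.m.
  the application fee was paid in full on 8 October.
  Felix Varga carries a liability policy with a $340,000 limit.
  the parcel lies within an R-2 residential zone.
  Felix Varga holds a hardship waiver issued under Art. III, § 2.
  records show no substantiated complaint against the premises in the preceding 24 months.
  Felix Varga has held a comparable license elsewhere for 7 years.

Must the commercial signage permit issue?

Yes — granted.

(1) no complaint in 24 mo. — satisfied.
(a) not (fee paid) — not met.
(b) insurance ≥ $300,000 — holds.
(2) = F OR T = true.
(a) closes by 9 p.m. — not met.
(A) hardship waiver — satisfied.
(B) prior license ≥ 12 yr — not satisfied.
(i): T OR F → true.
(ii) no code violations — holds.
(b) = T AND T = true.
(3): F OR T → true.
So Overall is satisfied (T AND T AND T).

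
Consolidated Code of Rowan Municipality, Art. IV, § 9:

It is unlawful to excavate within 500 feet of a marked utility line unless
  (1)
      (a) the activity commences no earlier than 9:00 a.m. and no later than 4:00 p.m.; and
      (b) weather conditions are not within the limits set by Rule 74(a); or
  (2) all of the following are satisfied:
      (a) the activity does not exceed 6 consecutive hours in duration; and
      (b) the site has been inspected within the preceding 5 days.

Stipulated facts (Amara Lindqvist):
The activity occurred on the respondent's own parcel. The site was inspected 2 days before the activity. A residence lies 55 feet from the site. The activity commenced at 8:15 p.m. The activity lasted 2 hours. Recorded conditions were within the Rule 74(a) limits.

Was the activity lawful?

Yes — lawful.

(a) start within hours — not satisfied.
(b) not (weather ok) — fails.
So (1) is not satisfied (F AND F).
(a) ≤ 6 hrs duration — satisfied.
(b) site inspected — met.
(2): T AND T → true.
Overall: F OR T → true.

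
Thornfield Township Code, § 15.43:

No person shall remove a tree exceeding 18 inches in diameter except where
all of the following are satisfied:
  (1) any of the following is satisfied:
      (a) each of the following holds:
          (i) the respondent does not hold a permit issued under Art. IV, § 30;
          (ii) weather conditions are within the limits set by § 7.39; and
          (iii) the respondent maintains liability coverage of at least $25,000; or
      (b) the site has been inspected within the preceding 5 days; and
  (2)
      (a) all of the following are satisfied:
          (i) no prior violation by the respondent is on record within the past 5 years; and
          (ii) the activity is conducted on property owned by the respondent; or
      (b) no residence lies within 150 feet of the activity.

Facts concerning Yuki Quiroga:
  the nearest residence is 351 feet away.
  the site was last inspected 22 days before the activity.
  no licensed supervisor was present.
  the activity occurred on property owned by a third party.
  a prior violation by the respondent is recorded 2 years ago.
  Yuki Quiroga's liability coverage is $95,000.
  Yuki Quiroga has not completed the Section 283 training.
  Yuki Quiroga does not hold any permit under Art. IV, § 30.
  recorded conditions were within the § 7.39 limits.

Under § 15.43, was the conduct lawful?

Yes — lawful.

(i) not (holds permit) — holds.
(ii) weather ok — satisfied.
(iii) coverage ≥ $25,000 — met.
(a): T AND T AND T → true.
(b) site inspected — fails.
(1) = T OR F = true.
(i) no prior violation — not met.
(ii) own property — not satisfied.
(a): F AND F → false.
(b) no residence in 150 ft — met.
(2) = F OR T = true.
Overall = T AND T = true.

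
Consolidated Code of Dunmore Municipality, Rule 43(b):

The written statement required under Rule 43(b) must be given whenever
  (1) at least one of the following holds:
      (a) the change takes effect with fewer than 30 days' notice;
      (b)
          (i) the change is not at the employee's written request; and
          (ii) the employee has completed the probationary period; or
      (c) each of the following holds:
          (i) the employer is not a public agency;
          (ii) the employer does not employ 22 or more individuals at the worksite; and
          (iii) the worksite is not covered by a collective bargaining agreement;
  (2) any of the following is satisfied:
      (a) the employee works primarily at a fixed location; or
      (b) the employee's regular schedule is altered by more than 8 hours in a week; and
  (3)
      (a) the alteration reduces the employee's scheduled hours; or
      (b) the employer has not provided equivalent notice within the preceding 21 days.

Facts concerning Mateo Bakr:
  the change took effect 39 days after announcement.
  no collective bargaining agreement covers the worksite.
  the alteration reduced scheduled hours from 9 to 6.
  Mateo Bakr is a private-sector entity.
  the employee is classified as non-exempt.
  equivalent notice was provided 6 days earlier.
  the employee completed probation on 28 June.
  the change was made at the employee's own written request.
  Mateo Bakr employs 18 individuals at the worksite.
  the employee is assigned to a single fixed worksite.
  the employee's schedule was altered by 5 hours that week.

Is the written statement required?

(a) < 30 days' notice — not satisfied.
(i) not employee-requested — fails.
(ii) past probation — holds.
(b): F AND T → false.
(i) not (public agency) — met.
(ii) not (≥ 22 at site) — holds.
(iii) no CBA — holds.
(c) = T AND T AND T = true.
(1) = F OR F OR T = true.
(a) fixed location — satisfied.
(b) schedule shift > 8h — not met.
(2): T OR F → true.
(a) hours reduced — satisfied.
(b) no recent notice — not met.
(3): T OR F → true.
Overall: T AND T AND T → true.

Yes — required.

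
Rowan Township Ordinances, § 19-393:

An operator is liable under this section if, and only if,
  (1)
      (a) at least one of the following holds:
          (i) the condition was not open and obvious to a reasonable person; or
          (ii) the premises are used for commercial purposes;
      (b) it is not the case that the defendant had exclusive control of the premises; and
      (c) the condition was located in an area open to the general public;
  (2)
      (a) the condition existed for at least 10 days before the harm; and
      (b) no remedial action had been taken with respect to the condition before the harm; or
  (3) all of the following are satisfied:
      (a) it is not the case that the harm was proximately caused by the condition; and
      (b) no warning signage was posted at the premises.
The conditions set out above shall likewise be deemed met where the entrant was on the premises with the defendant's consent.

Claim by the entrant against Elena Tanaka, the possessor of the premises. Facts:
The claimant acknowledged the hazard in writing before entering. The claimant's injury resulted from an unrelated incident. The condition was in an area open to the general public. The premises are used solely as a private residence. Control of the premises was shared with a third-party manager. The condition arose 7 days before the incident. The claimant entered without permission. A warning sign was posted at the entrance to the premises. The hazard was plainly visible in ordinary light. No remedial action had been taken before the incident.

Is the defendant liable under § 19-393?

(i) not open/obvious — fails.
(ii) commercial use — fails.
(a) = F OR F = false.
(b) not (exclusive control) — met.
(c) public area — holds.
(1): F AND T AND T → false.
(a) condition ≥10 days old — not met.
(b) no remedial action — satisfied.
(2): F AND T → false.
(a) not (proximate cause) — satisfied.
(b) no signage posted — not met.
So (3) is not satisfied (T AND F).
Overall: F OR F OR F → false.
Exception (consent to enter) — not satisfied.
Result: main false OR exception false → false.

No — not liable.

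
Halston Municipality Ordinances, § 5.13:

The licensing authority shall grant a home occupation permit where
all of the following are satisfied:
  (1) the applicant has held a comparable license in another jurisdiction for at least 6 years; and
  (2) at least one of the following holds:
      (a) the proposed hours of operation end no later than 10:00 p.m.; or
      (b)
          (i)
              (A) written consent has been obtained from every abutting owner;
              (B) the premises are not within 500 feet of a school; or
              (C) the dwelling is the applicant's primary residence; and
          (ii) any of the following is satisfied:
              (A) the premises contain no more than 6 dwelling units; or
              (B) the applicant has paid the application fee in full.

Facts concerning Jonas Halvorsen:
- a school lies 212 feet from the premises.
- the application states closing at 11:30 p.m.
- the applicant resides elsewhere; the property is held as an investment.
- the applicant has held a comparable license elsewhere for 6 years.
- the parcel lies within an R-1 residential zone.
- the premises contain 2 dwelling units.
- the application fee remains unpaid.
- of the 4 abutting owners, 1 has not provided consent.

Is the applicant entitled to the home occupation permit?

No — denied.

(1) prior license ≥ 6 yr — satisfied.
(a) closes by 10 p.m. — not met.
(A) all abutters consent — fails.
(B) ≥500 ft from school — not satisfied.
(C) primary residence — fails.
(i) = F OR F OR F = false.
(A) ≤ 6 units — satisfied.
(B) fee paid — fails.
So (ii) is satisfied (T OR F).
(b): F AND T → false.
(2) = F OR F = false.
So Overall is not satisfied (T AND F).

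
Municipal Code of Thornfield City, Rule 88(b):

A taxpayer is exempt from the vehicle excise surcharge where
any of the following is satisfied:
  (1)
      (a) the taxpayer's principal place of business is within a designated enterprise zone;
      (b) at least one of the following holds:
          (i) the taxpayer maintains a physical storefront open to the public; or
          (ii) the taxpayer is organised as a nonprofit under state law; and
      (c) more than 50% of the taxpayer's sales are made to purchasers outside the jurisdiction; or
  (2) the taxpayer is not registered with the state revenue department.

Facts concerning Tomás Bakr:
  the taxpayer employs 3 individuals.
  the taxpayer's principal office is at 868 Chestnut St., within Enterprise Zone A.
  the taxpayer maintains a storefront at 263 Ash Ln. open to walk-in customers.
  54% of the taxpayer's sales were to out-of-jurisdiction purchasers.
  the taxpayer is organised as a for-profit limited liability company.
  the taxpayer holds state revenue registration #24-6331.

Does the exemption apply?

(a) in enterprise zone — holds.
(i) has storefront — holds.
(ii) nonprofit — fails.
(b): T OR F → true.
(c) >50% out-of-jur. sales — met.
So (1) is satisfied (T AND T AND T).
(2) not (state-registered) — not satisfied.
So Overall is satisfied (T OR F).

Yes — exempt.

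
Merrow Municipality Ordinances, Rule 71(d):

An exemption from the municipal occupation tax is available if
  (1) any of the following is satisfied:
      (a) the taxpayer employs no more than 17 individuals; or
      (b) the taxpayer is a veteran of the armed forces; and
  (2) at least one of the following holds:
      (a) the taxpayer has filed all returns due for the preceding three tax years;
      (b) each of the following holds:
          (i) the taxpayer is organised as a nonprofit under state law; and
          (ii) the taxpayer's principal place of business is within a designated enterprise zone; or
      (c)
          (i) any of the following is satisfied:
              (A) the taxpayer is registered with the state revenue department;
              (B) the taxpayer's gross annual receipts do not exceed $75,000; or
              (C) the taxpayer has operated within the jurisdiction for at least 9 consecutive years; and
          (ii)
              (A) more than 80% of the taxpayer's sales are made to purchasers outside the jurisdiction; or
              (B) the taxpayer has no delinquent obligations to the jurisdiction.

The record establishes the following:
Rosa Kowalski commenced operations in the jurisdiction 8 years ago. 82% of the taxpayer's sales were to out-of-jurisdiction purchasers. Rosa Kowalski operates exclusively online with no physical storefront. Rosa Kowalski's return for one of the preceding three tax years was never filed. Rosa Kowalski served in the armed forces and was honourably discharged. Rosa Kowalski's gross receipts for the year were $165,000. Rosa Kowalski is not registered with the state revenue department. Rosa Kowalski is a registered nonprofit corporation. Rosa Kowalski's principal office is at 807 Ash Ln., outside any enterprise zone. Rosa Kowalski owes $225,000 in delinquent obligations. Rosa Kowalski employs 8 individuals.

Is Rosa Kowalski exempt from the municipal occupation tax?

(a) ≤ 17 employees — satisfied.
(b) veteran — holds.
(1) = T OR T = true.
(a) returns current — not satisfied.
(i) nonprofit — met.
(ii) in enterprise zone — fails.
So (b) is not satisfied (T AND F).
(A) state-registered — not met.
(B) receipts ≤ $75,000 — not satisfied.
(C) ≥ 9 yrs in jurisdiction — fails.
So (i) is not satisfied (F OR F OR F).
(A) >80% out-of-jur. sales — satisfied.
(B) no delinquency — fails.
So (ii) is satisfied (T OR F).
So (c) is not satisfied (F AND T).
(2): F OR F OR F → false.
Overall: T AND F → false.

No — not exempt.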